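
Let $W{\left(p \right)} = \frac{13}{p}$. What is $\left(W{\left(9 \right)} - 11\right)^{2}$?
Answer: $\frac{7396}{81} \approx 91.309$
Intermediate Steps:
$\left(W{\left(9 \right)} - 11\right)^{2} = \left(\frac{13}{9} - 11\right)^{2} = \left(- \frac{86}{9}\right)^{2} = \frac{7396}{81}$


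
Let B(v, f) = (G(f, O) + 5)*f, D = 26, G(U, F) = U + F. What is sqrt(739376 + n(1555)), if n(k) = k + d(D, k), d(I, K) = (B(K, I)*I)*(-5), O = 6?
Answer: sqrt(615871) ≈ 784.77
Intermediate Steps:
G(U, F) = F + U
B(v, f) = f*(11 + f) (B(v, f) = ((6 + f) + 5)*f = (11 + f)*f = f*(11 + f))
d(I, K) = -5*I**2*(11 + I) (d(I, K) = ((I*(11 + I))*I)*(-5) = (I**2*(11 + I))*(-5) = -5*I**2*(11 + I))
n(k) = -125060 + k (n(k) = k + 5*26**2*(-11 - 1*26) = k + 5*676*(-11 - 26) = k + 5*676*(-37) = k - 125060 = -125060 + k)
sqrt(739376 + n(1555)) = sqrt(739376 + (-125060 + 1555)) = sqrt(739376 - 123505) = sqrt(615871)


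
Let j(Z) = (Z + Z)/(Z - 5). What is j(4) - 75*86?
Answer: -6458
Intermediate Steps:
j(Z) = 2*Z/(-5 + Z) (j(Z) = (2*Z)/(-5 + Z) = 2*Z/(-5 + Z))
j(4) - 75*86 = 2*4/(-5 + 4) - 75*86 = 2*4/(-1) - 6450 = 2*4*(-1) - 6450 = -8 - 6450 = -6458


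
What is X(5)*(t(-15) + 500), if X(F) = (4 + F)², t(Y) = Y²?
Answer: 58725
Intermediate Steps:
X(5)*(t(-15) + 500) = (4 + 5)²*((-15)² + 500) = 9²*(225 + 500) = 81*725 = 58725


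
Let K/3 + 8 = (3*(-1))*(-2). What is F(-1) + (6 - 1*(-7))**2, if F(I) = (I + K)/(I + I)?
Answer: 345/2 ≈ 172.50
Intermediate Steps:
K = -6 (K = -24 + 3*((3*(-1))*(-2)) = -24 + 3*(-3*(-2)) = -24 + 3*6 = -24 + 18 = -6)
F(I) = (-6 + I)/(2*I) (F(I) = (I - 6)/(I + I) = (-6 + I)/((2*I)) = (-6 + I)*(1/(2*I)) = (-6 + I)/(2*I))
F(-1) + (6 - 1*(-7))**2 = (1/2)*(-6 - 1)/(-1) + (6 - 1*(-7))**2 = (1/2)*(-1)*(-7) + (6 + 7)**2 = 7/2 + 13**2 = 7/2 + 169 = 345/2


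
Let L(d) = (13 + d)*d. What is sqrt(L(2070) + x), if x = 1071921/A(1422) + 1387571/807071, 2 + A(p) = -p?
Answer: sqrt(355883164561579620276007)/287317276 ≈ 2076.3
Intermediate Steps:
A(p) = -2 - p
x = -863140452287/1149269104 (x = 1071921/(-2 - 1*1422) + 1387571/807071 = 1071921/(-2 - 1422) + 1387571*(1/807071) = 1071921/(-1424) + 1387571/807071 = 1071921*(-1/1424) + 1387571/807071 = -1071921/1424 + 1387571/807071 = -863140452287/1149269104 ≈ -751.03)
L(d) = d*(13 + d)
sqrt(L(2070) + x) = sqrt(2070*(13 + 2070) - 863140452287/1149269104) = sqrt(2070*2083 - 863140452287/1149269104) = sqrt(4311810 - 863140452287/1149269104) = sqrt(4954566874865953/1149269104) = sqrt(355883164561579620276007)/287317276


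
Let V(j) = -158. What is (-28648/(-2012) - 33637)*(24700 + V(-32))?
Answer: -415060414958/503 ≈ -8.2517e+8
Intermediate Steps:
(-28648/(-2012) - 33637)*(24700 + V(-32)) = (-28648/(-2012) - 33637)*(24700 - 158) = (-28648*(-1/2012) - 33637)*24542 = (7162/503 - 33637)*24542 = -16912249/503*24542 = -415060414958/503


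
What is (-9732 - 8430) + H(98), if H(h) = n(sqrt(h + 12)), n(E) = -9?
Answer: -18171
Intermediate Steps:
H(h) = -9
(-9732 - 8430) + H(98) = (-9732 - 8430) - 9 = -18162 - 9 = -18171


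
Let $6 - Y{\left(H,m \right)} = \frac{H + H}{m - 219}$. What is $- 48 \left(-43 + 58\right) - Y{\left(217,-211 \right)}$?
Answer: $- \frac{156307}{215} \approx -727.01$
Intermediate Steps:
$Y{\left(H,m \right)} = 6 - \frac{2 H}{-219 + m}$ ($Y{\left(H,m \right)} = 6 - \frac{H + H}{m - 219} = 6 - \frac{2 H}{-219 + m}$)
$- 48 \left(-43 + 58\right) - Y{\left(217,-211 \right)} = - 48 \left(-43 + 58\right) - \frac{2 \left(-657 - 217 + 3 \left(-211\right)\right)}{-219 - 211} = \left(-48\right) 15 - \frac{2 \left(-657 - 217 - 633\right)}{-430} = -720 - 2 \left(- \frac{1}{430}\right) \left(-1507\right) = -720 - \frac{1507}{215} = - \frac{156307}{215}$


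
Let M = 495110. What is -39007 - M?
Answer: -534117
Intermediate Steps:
-39007 - M = -39007 - 1*495110 = -39007 - 495110 = -534117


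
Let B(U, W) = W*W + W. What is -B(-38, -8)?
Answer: -56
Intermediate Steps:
B(U, W) = W + W² (B(U, W) = W² + W = W + W²)
-B(-38, -8) = -(-8)*(1 - 8) = -(-8)*(-7) = -1*56 = -56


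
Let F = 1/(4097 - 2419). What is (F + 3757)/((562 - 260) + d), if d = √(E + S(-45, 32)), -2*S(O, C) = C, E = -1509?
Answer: 951941297/77799631 - 31521235*I*√61/155599262 ≈ 12.236 - 1.5822*I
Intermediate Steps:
S(O, C) = -C/2
F = 1/1678 ≈ 0.00059595
d = 5*I*√61 (d = √(-1509 - ½*32) = √(-1509 - 16) = √(-1525) = 5*I*√61 ≈ 39.051*I)
(F + 3757)/((562 - 260) + d) = (1/1678 + 3757)/((562 - 260) + 5*I*√61) = 6304247/(1678*(302 + 5*I*√61))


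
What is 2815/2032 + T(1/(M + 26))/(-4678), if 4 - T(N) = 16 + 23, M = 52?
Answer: 6619845/4752848 ≈ 1.3928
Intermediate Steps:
T(N) = -35 (T(N) = 4 - (16 + 23) = 4 - 1*39 = 4 - 39 = -35)
2815/2032 + T(1/(M + 26))/(-4678) = 2815/2032 - 35/(-4678) = 2815*(1/2032) - 35*(-1/4678) = 2815/2032 + 35/4678 = 6619845/4752848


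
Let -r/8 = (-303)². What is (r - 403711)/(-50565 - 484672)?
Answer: 1138183/535237 ≈ 2.1265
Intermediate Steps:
r = -734472 (r = -8*(-303)² = -8*91809 = -734472)
(r - 403711)/(-50565 - 484672) = (-734472 - 403711)/(-50565 - 484672) = -1138183/(-535237) = -1138183*(-1/535237) = 1138183/535237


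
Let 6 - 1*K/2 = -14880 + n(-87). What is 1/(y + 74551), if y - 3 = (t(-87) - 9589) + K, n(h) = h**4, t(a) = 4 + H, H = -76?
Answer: -1/114484857 ≈ -8.7348e-9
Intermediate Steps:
t(a) = -72 (t(a) = 4 - 76 = -72)
K = -114549750 (K = 12 - 2*(-14880 + (-87)**4) = 12 - 2*(-14880 + 57289761) = 12 - 2*57274881 = 12 - 114549762 = -114549750)
y = -114559408 (y = 3 + ((-72 - 9589) - 114549750) = 3 + (-9661 - 114549750) = 3 - 114559411 = -114559408)
1/(y + 74551) = 1/(-114559408 + 74551) = 1/(-114484857) = -1/114484857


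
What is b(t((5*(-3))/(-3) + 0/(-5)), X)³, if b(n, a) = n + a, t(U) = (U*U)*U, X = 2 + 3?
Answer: 2197000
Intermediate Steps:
X = 5
t(U) = U³ (t(U) = U²*U = U³)
b(n, a) = a + n
b(t((5*(-3))/(-3) + 0/(-5)), X)³ = (5 + ((5*(-3))/(-3) + 0/(-5))³)³ = (5 + (-15*(-⅓) + 0*(-⅕))³)³ = (5 + (5 + 0)³)³ = (5 + 5³)³ = (5 + 125)³ = 130³ = 2197000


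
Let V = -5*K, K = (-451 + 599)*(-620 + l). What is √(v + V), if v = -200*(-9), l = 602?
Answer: 12*√105 ≈ 122.96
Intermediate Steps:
K = -2664 (K = (-451 + 599)*(-620 + 602) = 148*(-18) = -2664)
v = 1800
V = 13320 (V = -5*(-2664) = 13320)
√(v + V) = √(1800 + 13320) = √15120 = 12*√105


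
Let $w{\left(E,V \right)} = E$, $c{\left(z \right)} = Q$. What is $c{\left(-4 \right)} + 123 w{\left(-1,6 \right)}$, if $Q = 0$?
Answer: $-123$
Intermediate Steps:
$c{\left(z \right)} = 0$
$c{\left(-4 \right)} + 123 w{\left(-1,6 \right)} = 0 + 123 \left(-1\right) = 0 - 123 = -123$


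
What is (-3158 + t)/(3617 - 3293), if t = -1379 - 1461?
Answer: -2999/162 ≈ -18.512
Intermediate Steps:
t = -2840
(-3158 + t)/(3617 - 3293) = (-3158 - 2840)/(3617 - 3293) = -5998/324 = -5998*1/324 = -2999/162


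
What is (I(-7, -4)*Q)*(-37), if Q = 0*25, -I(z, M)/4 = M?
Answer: 0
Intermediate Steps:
I(z, M) = -4*M
Q = 0
(I(-7, -4)*Q)*(-37) = (-4*(-4)*0)*(-37) = (16*0)*(-37) = 0*(-37) = 0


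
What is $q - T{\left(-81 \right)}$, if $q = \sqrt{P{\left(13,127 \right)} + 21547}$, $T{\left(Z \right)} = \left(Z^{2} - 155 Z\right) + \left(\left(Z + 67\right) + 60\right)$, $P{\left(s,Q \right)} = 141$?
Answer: $-19162 + 2 \sqrt{5422} \approx -19015.0$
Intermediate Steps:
$T{\left(Z \right)} = 127 + Z^{2} - 154 Z$ ($T{\left(Z \right)} = \left(Z^{2} - 155 Z\right) + \left(\left(67 + Z\right) + 60\right) = \left(Z^{2} - 155 Z\right) + \left(127 + Z\right) = 127 + Z^{2} - 154 Z$)
$q = 2 \sqrt{5422}$ ($q = \sqrt{141 + 21547} = \sqrt{21688} = 2 \sqrt{5422} \approx 147.27$)
$q - T{\left(-81 \right)} = 2 \sqrt{5422} - \left(127 + \left(-81\right)^{2} - -12474\right) = 2 \sqrt{5422} - \left(127 + 6561 + 12474\right) = 2 \sqrt{5422} - 19162 = -19162 + 2 \sqrt{5422}$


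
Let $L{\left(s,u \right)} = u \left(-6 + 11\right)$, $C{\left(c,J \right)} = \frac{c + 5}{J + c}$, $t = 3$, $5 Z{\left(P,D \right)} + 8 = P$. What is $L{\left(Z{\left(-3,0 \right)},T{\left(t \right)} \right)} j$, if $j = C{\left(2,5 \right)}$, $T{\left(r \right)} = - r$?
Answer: $-15$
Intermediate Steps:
$Z{\left(P,D \right)} = - \frac{8}{5} + \frac{P}{5}$
$C{\left(c,J \right)} = \frac{5 + c}{J + c}$
$L{\left(s,u \right)} = 5 u$ ($L{\left(s,u \right)} = u 5 = 5 u$)
$j = 1$ ($j = \frac{5 + 2}{5 + 2} = \frac{1}{7} \cdot 7 = 1$)
$L{\left(Z{\left(-3,0 \right)},T{\left(t \right)} \right)} j = 5 \left(\left(-1\right) 3\right) 1 = 5 \left(-3\right) 1 = \left(-15\right) 1 = -15$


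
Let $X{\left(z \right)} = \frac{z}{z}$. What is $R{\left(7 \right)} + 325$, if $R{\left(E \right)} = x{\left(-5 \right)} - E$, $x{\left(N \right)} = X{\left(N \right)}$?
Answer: $319$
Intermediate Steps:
$X{\left(z \right)} = 1$
$x{\left(N \right)} = 1$
$R{\left(E \right)} = 1 - E$
$R{\left(7 \right)} + 325 = \left(1 - 7\right) + 325 = -6 + 325 = 319$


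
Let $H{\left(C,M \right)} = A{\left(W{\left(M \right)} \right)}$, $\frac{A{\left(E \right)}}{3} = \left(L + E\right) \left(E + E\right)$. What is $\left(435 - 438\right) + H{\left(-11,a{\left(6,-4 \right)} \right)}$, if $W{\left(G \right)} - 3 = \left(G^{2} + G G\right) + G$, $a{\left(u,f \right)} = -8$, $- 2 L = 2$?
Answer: $90033$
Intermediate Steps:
$L = -1$ ($L = \left(- \frac{1}{2}\right) 2 = -1$)
$W{\left(G \right)} = 3 + G + 2 G^{2}$ ($W{\left(G \right)} = 3 + \left(\left(G^{2} + G G\right) + G\right) = 3 + \left(\left(G^{2} + G^{2}\right) + G\right) = 3 + \left(2 G^{2} + G\right) = 3 + \left(G + 2 G^{2}\right) = 3 + G + 2 G^{2}$)
$A{\left(E \right)} = 6 E \left(-1 + E\right)$ ($A{\left(E \right)} = 3 \left(-1 + E\right) \left(E + E\right) = 3 \left(-1 + E\right) 2 E = 3 \cdot 2 E \left(-1 + E\right) = 6 E \left(-1 + E\right)$)
$H{\left(C,M \right)} = 6 \left(2 + M + 2 M^{2}\right) \left(3 + M + 2 M^{2}\right)$ ($H{\left(C,M \right)} = 6 \left(3 + M + 2 M^{2}\right) \left(-1 + \left(3 + M + 2 M^{2}\right)\right) = 6 \left(3 + M + 2 M^{2}\right) \left(2 + M + 2 M^{2}\right) = 6 \left(2 + M + 2 M^{2}\right) \left(3 + M + 2 M^{2}\right)$)
$\left(435 - 438\right) + H{\left(-11,a{\left(6,-4 \right)} \right)} = \left(435 - 438\right) + 6 \left(2 - 8 + 2 \left(-8\right)^{2}\right) \left(3 - 8 + 2 \left(-8\right)^{2}\right) = -3 + 6 \left(2 - 8 + 2 \cdot 64\right) \left(3 - 8 + 2 \cdot 64\right) = -3 + 6 \left(2 - 8 + 128\right) \left(3 - 8 + 128\right) = -3 + 6 \cdot 122 \cdot 123 = -3 + 90036 = 90033$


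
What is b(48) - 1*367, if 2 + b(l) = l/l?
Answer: -368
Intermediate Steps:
b(l) = -1 (b(l) = -2 + l/l = -2 + 1 = -1)
b(48) - 1*367 = -1 - 1*367 = -1 - 367 = -368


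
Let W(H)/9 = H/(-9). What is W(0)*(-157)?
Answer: 0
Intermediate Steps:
W(H) = -H (W(H) = 9*(H/(-9)) = 9*(H*(-⅑)) = 9*(-H/9) = -H)
W(0)*(-157) = -1*0*(-157) = 0*(-157) = 0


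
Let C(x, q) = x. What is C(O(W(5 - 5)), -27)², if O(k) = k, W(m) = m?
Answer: 0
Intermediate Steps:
C(O(W(5 - 5)), -27)² = (5 - 5)² = 0² = 0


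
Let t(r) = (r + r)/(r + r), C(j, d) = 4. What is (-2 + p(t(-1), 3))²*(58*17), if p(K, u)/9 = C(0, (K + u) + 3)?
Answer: 1139816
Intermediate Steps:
t(r) = 1 (t(r) = (2*r)/((2*r)) = (2*r)*(1/(2*r)) = 1)
p(K, u) = 36 (p(K, u) = 9*4 = 36)
(-2 + p(t(-1), 3))²*(58*17) = (-2 + 36)²*(58*17) = 34²*986 = 1156*986 = 1139816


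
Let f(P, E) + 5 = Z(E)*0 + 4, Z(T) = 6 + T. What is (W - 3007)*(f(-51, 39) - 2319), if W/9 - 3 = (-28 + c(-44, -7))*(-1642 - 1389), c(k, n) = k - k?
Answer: -1765130240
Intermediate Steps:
c(k, n) = 0
W = 763839 (W = 27 + 9*((-28 + 0)*(-1642 - 1389)) = 27 + 9*(-28*(-3031)) = 27 + 9*84868 = 27 + 763812 = 763839)
f(P, E) = -1 (f(P, E) = -5 + ((6 + E)*0 + 4) = -5 + (0 + 4) = -5 + 4 = -1)
(W - 3007)*(f(-51, 39) - 2319) = (763839 - 3007)*(-1 - 2319) = 760832*(-2320) = -1765130240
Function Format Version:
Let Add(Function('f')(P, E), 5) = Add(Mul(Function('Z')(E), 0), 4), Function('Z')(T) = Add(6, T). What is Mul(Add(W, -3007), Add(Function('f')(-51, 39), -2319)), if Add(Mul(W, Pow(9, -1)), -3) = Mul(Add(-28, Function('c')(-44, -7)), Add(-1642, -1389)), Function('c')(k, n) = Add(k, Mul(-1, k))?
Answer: -1765130240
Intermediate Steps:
Function('c')(k, n) = 0
W = 763839 (W = Add(27, Mul(9, Mul(Add(-28, 0), Add(-1642, -1389)))) = Add(27, Mul(9, Mul(-28, -3031))) = Add(27, Mul(9, 84868)) = Add(27, 763812) = 763839)
Function('f')(P, E) = -1 (Function('f')(P, E) = Add(-5, Add(Mul(Add(6, E), 0), 4)) = Add(-5, Add(0, 4)) = Add(-5, 4) = -1)
Mul(Add(W, -3007), Add(Function('f')(-51, 39), -2319)) = Mul(Add(763839, -3007), Add(-1, -2319)) = Mul(760832, -2320) = -1765130240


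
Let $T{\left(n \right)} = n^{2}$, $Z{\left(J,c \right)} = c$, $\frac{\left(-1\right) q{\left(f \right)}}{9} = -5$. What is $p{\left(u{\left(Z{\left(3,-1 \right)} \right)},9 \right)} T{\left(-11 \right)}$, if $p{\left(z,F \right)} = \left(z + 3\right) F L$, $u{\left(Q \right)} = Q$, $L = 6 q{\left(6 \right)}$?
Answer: $588060$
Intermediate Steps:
$q{\left(f \right)} = 45$ ($q{\left(f \right)} = \left(-9\right) \left(-5\right) = 45$)
$L = 270$ ($L = 6 \cdot 45 = 270$)
$p{\left(z,F \right)} = 270 F \left(3 + z\right)$ ($p{\left(z,F \right)} = \left(z + 3\right) F 270 = \left(3 + z\right) F 270 = F \left(3 + z\right) 270 = 270 F \left(3 + z\right)$)
$p{\left(u{\left(Z{\left(3,-1 \right)} \right)},9 \right)} T{\left(-11 \right)} = 270 \cdot 9 \left(3 - 1\right) \left(-11\right)^{2} = 270 \cdot 9 \cdot 2 \cdot 121 = 4860 \cdot 121 = 588060$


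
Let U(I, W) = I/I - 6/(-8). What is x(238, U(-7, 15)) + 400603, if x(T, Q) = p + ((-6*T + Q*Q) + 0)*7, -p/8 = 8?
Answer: 6249031/16 ≈ 3.9056e+5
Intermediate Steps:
p = -64 (p = -8*8 = -64)
U(I, W) = 7/4 (U(I, W) = 1 - 6*(-1/8) = 1 + 3/4 = 7/4)
x(T, Q) = -64 - 42*T + 7*Q**2 (x(T, Q) = -64 + ((-6*T + Q*Q) + 0)*7 = -64 + ((-6*T + Q**2) + 0)*7 = -64 + ((Q**2 - 6*T) + 0)*7 = -64 + (Q**2 - 6*T)*7 = -64 + (-42*T + 7*Q**2) = -64 - 42*T + 7*Q**2)
x(238, U(-7, 15)) + 400603 = (-64 - 42*238 + 7*(7/4)**2) + 400603 = (-64 - 9996 + 7*(49/16)) + 400603 = (-64 - 9996 + 343/16) + 400603 = -160617/16 + 400603 = 6249031/16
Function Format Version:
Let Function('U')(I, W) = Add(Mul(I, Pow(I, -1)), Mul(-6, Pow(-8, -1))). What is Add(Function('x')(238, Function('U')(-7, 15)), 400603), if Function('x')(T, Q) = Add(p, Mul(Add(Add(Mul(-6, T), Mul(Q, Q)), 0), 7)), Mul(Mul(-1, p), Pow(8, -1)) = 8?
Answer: Rational(6249031, 16) ≈ 3.9056e+5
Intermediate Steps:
p = -64 (p = Mul(-8, 8) = -64)
Function('U')(I, W) = Rational(7, 4) (Function('U')(I, W) = Add(1, Mul(-6, Rational(-1, 8))) = Add(1, Rational(3, 4)) = Rational(7, 4))
Function('x')(T, Q) = Add(-64, Mul(-42, T), Mul(7, Pow(Q, 2))) (Function('x')(T, Q) = Add(-64, Mul(Add(Add(Mul(-6, T), Mul(Q, Q)), 0), 7)) = Add(-64, Mul(Add(Add(Mul(-6, T), Pow(Q, 2)), 0), 7)) = Add(-64, Mul(Add(Add(Pow(Q, 2), Mul(-6, T)), 0), 7)) = Add(-64, Mul(Add(Pow(Q, 2), Mul(-6, T)), 7)) = Add(-64, Add(Mul(-42, T), Mul(7, Pow(Q, 2)))) = Add(-64, Mul(-42, T), Mul(7, Pow(Q, 2))))
Add(Function('x')(238, Function('U')(-7, 15)), 400603) = Add(Add(-64, Mul(-42, 238), Mul(7, Pow(Rational(7, 4), 2))), 400603) = Add(Add(-64, -9996, Mul(7, Rational(49, 16))), 400603) = Add(Add(-64, -9996, Rational(343, 16)), 400603) = Add(Rational(-160617, 16), 400603) = Rational(6249031, 16)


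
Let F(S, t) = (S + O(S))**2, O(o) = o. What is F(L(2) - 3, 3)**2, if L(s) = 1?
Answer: 256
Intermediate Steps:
F(S, t) = 4*S**2 (F(S, t) = (S + S)**2 = (2*S)**2 = 4*S**2)
F(L(2) - 3, 3)**2 = (4*(1 - 3)**2)**2 = (4*(-2)**2)**2 = (4*4)**2 = 16**2 = 256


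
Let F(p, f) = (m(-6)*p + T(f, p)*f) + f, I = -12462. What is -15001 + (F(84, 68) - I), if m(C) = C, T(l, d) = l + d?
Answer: 7361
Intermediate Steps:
T(l, d) = d + l
F(p, f) = f - 6*p + f*(f + p) (F(p, f) = (-6*p + (p + f)*f) + f = (-6*p + (f + p)*f) + f = (-6*p + f*(f + p)) + f = f - 6*p + f*(f + p))
-15001 + (F(84, 68) - I) = -15001 + ((68 - 6*84 + 68*(68 + 84)) - 1*(-12462)) = -15001 + ((68 - 504 + 68*152) + 12462) = -15001 + ((68 - 504 + 10336) + 12462) = -15001 + (9900 + 12462) = -15001 + 22362 = 7361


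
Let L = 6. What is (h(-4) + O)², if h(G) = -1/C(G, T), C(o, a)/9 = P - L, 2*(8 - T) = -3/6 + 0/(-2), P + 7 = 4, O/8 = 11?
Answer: 50822641/6561 ≈ 7746.2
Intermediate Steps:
O = 88 (O = 8*11 = 88)
P = -3 (P = -7 + 4 = -3)
T = 33/4 (T = 8 - (-3/6 + 0/(-2))/2 = 8 - (-3*⅙ + 0*(-½))/2 = 8 - (-½ + 0)/2 = 8 - ½*(-½) = 8 + ¼ = 33/4 ≈ 8.2500)
C(o, a) = -81 (C(o, a) = 9*(-3 - 1*6) = 9*(-3 - 6) = 9*(-9) = -81)
h(G) = 1/81 (h(G) = -1/(-81) = -1*(-1/81) = 1/81)
(h(-4) + O)² = (1/81 + 88)² = (7129/81)² = 50822641/6561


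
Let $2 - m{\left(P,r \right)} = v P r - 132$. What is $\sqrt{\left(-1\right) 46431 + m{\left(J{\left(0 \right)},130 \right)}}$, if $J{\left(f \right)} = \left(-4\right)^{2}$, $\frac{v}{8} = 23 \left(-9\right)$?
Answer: $\sqrt{3398183} \approx 1843.4$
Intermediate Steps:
$v = -1656$ ($v = 8 \cdot 23 \left(-9\right) = 8 \left(-207\right) = -1656$)
$J{\left(f \right)} = 16$
$m{\left(P,r \right)} = 134 + 1656 P r$ ($m{\left(P,r \right)} = 2 - \left(- 1656 P r - 132\right) = 2 - \left(-132 - 1656 P r\right) = 2 + \left(132 + 1656 P r\right) = 134 + 1656 P r$)
$\sqrt{\left(-1\right) 46431 + m{\left(J{\left(0 \right)},130 \right)}} = \sqrt{\left(-1\right) 46431 + \left(134 + 1656 \cdot 16 \cdot 130\right)} = \sqrt{-46431 + \left(134 + 3444480\right)} = \sqrt{-46431 + 3444614} = \sqrt{3398183}$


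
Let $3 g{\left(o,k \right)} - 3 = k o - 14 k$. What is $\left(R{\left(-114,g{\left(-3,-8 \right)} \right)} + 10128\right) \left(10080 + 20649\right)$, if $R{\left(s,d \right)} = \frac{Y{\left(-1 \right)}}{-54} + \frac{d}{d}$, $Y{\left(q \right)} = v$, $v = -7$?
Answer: $\frac{5602644439}{18} \approx 3.1126 \cdot 10^{8}$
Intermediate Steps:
$Y{\left(q \right)} = -7$
$g{\left(o,k \right)} = 1 - \frac{14 k}{3} + \frac{k o}{3}$ ($g{\left(o,k \right)} = 1 + \frac{k o - 14 k}{3} = 1 + \frac{- 14 k + k o}{3} = 1 + \left(- \frac{14 k}{3} + \frac{k o}{3}\right) = 1 - \frac{14 k}{3} + \frac{k o}{3}$)
$R{\left(s,d \right)} = \frac{61}{54}$ ($R{\left(s,d \right)} = - \frac{7}{-54} + \frac{d}{d} = \left(-7\right) \left(- \frac{1}{54}\right) + 1 = \frac{7}{54} + 1 = \frac{61}{54}$)
$\left(R{\left(-114,g{\left(-3,-8 \right)} \right)} + 10128\right) \left(10080 + 20649\right) = \left(\frac{61}{54} + 10128\right) \left(10080 + 20649\right) = \frac{546973}{54} \cdot 30729 = \frac{5602644439}{18}$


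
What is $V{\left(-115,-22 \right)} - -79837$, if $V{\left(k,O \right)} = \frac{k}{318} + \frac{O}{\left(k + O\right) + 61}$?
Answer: $\frac{241187359}{3021} \approx 79837.0$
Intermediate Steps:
$V{\left(k,O \right)} = \frac{k}{318} + \frac{O}{61 + O + k}$ ($V{\left(k,O \right)} = k \frac{1}{318} + \frac{O}{\left(O + k\right) + 61} = \frac{k}{318} + \frac{O}{61 + O + k}$)
$V{\left(-115,-22 \right)} - -79837 = \frac{\left(-115\right)^{2} + 61 \left(-115\right) + 318 \left(-22\right) - -2530}{318 \left(61 - 22 - 115\right)} - -79837 = \frac{13225 - 7015 - 6996 + 2530}{318 \left(-76\right)} + 79837 = \frac{1}{318} \left(- \frac{1}{76}\right) 1744 + 79837 = - \frac{218}{3021} + 79837 = \frac{241187359}{3021}$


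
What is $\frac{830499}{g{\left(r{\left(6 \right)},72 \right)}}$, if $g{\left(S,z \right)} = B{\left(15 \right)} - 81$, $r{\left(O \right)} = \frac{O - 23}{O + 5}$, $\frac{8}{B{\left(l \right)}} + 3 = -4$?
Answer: $- \frac{5813493}{575} \approx -10110.0$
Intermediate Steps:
$B{\left(l \right)} = - \frac{8}{7}$ ($B{\left(l \right)} = \frac{8}{-3 - 4} = \frac{8}{-7} = 8 \left(- \frac{1}{7}\right) = - \frac{8}{7}$)
$r{\left(O \right)} = \frac{-23 + O}{5 + O}$
$g{\left(S,z \right)} = - \frac{575}{7}$ ($g{\left(S,z \right)} = - \frac{8}{7} - 81 = - \frac{575}{7}$)
$\frac{830499}{g{\left(r{\left(6 \right)},72 \right)}} = \frac{830499}{- \frac{575}{7}} = 830499 \left(- \frac{7}{575}\right) = - \frac{5813493}{575}$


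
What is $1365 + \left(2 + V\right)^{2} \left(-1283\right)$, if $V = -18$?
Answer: $-327083$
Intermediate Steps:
$1365 + \left(2 + V\right)^{2} \left(-1283\right) = 1365 + \left(2 - 18\right)^{2} \left(-1283\right) = 1365 + \left(-16\right)^{2} \left(-1283\right) = 1365 + 256 \left(-1283\right) = 1365 - 328448 = -327083$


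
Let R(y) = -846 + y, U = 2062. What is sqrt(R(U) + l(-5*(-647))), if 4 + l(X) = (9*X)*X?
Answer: sqrt(94188237) ≈ 9705.1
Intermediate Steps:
l(X) = -4 + 9*X**2 (l(X) = -4 + (9*X)*X = -4 + 9*X**2)
sqrt(R(U) + l(-5*(-647))) = sqrt((-846 + 2062) + (-4 + 9*(-5*(-647))**2)) = sqrt(1216 + (-4 + 9*3235**2)) = sqrt(1216 + (-4 + 9*10465225)) = sqrt(1216 + (-4 + 94187025)) = sqrt(1216 + 94187021) = sqrt(94188237)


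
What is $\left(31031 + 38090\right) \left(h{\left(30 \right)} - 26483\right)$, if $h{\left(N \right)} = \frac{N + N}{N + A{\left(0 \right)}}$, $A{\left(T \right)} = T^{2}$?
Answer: $-1830393201$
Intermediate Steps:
$h{\left(N \right)} = 2$ ($h{\left(N \right)} = \frac{N + N}{N + 0^{2}} = \frac{2 N}{N + 0} = \frac{2 N}{N} = 2$)
$\left(31031 + 38090\right) \left(h{\left(30 \right)} - 26483\right) = \left(31031 + 38090\right) \left(2 - 26483\right) = 69121 \left(-26481\right) = -1830393201$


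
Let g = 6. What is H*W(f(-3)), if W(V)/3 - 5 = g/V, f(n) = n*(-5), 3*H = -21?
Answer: -567/5 ≈ -113.40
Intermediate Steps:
H = -7 (H = (⅓)*(-21) = -7)
f(n) = -5*n
W(V) = 15 + 18/V (W(V) = 15 + 3*(6/V) = 15 + 18/V)
H*W(f(-3)) = -7*(15 + 18/((-5*(-3)))) = -7*(15 + 18/15) = -7*(15 + 18*(1/15)) = -7*(15 + 6/5) = -7*81/5 = -567/5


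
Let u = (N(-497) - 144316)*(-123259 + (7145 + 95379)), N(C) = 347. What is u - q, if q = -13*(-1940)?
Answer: 2985171995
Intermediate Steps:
q = 25220
u = 2985197215 (u = (347 - 144316)*(-123259 + (7145 + 95379)) = -143969*(-123259 + 102524) = -143969*(-20735) = 2985197215)
u - q = 2985197215 - 1*25220 = 2985197215 - 25220 = 2985171995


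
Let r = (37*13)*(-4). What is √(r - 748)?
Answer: 4*I*√167 ≈ 51.691*I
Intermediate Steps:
r = -1924 (r = 481*(-4) = -1924)
√(r - 748) = √(-1924 - 748) = √(-2672) = 4*I*√167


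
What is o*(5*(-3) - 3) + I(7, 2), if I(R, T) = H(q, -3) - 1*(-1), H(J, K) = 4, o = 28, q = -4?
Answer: -499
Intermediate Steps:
I(R, T) = 5 (I(R, T) = 4 - 1*(-1) = 4 + 1 = 5)
o*(5*(-3) - 3) + I(7, 2) = 28*(5*(-3) - 3) + 5 = 28*(-15 - 3) + 5 = 28*(-18) + 5 = -504 + 5 = -499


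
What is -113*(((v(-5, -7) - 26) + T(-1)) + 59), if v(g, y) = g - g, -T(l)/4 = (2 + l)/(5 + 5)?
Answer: -18419/5 ≈ -3683.8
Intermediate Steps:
T(l) = -4/5 - 2*l/5 (T(l) = -4*(2 + l)/(5 + 5) = -4*(2 + l)/10 = -4*(1/5 + l/10) = -4/5 - 2*l/5)
v(g, y) = 0
-113*(((v(-5, -7) - 26) + T(-1)) + 59) = -113*(((0 - 26) + (-4/5 - 2/5*(-1))) + 59) = -113*((-26 + (-4/5 + 2/5)) + 59) = -113*((-26 - 2/5) + 59) = -113*(-132/5 + 59) = -113*163/5 = -18419/5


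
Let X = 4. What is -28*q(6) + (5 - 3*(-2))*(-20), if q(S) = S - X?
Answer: -276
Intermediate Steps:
q(S) = -4 + S (q(S) = S - 1*4 = S - 4 = -4 + S)
-28*q(6) + (5 - 3*(-2))*(-20) = -28*(-4 + 6) + (5 - 3*(-2))*(-20) = -28*2 + (5 + 6)*(-20) = -56 + 11*(-20) = -56 - 220 = -276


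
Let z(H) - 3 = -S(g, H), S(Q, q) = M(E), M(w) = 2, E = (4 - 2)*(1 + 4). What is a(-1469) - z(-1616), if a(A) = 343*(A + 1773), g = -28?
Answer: 104271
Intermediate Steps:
E = 10 (E = 2*5 = 10)
a(A) = 608139 + 343*A (a(A) = 343*(1773 + A) = 608139 + 343*A)
S(Q, q) = 2
z(H) = 1 (z(H) = 3 - 1*2 = 3 - 2 = 1)
a(-1469) - z(-1616) = (608139 + 343*(-1469)) - 1*1 = (608139 - 503867) - 1 = 104272 - 1 = 104271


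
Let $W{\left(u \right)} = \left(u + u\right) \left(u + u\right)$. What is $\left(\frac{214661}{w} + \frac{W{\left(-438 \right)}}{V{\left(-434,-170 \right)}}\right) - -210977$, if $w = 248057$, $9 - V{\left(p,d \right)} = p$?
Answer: $\frac{23374552591482}{109889251} \approx 2.1271 \cdot 10^{5}$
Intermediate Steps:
$W{\left(u \right)} = 4 u^{2}$ ($W{\left(u \right)} = 2 u 2 u = 4 u^{2}$)
$V{\left(p,d \right)} = 9 - p$
$\left(\frac{214661}{w} + \frac{W{\left(-438 \right)}}{V{\left(-434,-170 \right)}}\right) - -210977 = \left(\frac{214661}{248057} + \frac{4 \left(-438\right)^{2}}{9 - -434}\right) - -210977 = \left(214661 \cdot \frac{1}{248057} + \frac{4 \cdot 191844}{9 + 434}\right) + 210977 = \left(\frac{214661}{248057} + \frac{767376}{443}\right) + 210977 = \frac{190448083255}{109889251} + 210977 = \frac{23374552591482}{109889251}$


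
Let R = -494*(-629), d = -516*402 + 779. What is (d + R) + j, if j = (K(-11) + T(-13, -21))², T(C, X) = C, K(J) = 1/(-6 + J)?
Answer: 30126381/289 ≈ 1.0424e+5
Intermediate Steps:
d = -206653 (d = -207432 + 779 = -206653)
j = 49284/289 (j = (1/(-6 - 11) - 13)² = (1/(-17) - 13)² = (-1/17 - 13)² = (-222/17)² = 49284/289 ≈ 170.53)
R = 310726
(d + R) + j = (-206653 + 310726) + 49284/289 = 104073 + 49284/289 = 30126381/289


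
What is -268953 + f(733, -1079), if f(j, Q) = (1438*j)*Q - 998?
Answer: -1137594217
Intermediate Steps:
f(j, Q) = -998 + 1438*Q*j (f(j, Q) = 1438*Q*j - 998 = -998 + 1438*Q*j)
-268953 + f(733, -1079) = -268953 + (-998 + 1438*(-1079)*733) = -268953 + (-998 - 1137324266) = -268953 - 1137325264 = -1137594217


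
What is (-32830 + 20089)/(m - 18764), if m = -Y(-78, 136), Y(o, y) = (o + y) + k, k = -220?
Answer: 12741/18602 ≈ 0.68493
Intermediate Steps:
Y(o, y) = -220 + o + y (Y(o, y) = (o + y) - 220 = -220 + o + y)
m = 162 (m = -(-220 - 78 + 136) = -1*(-162) = 162)
(-32830 + 20089)/(m - 18764) = (-32830 + 20089)/(162 - 18764) = -12741/(-18602) = -12741*(-1/18602) = 12741/18602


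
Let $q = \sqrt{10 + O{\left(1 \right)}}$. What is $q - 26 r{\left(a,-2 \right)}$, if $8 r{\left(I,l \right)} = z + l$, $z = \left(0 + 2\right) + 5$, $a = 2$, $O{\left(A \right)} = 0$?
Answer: $- \frac{65}{4} + \sqrt{10} \approx -13.088$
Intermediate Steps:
$q = \sqrt{10}$ ($q = \sqrt{10 + 0} = \sqrt{10} \approx 3.1623$)
$z = 7$ ($z = 2 + 5 = 7$)
$r{\left(I,l \right)} = \frac{7}{8} + \frac{l}{8}$ ($r{\left(I,l \right)} = \frac{7 + l}{8} = \frac{7}{8} + \frac{l}{8}$)
$q - 26 r{\left(a,-2 \right)} = \sqrt{10} - 26 \left(\frac{7}{8} + \frac{1}{8} \left(-2\right)\right) = \sqrt{10} - 26 \left(\frac{7}{8} - \frac{1}{4}\right) = \sqrt{10} - \frac{65}{4} = - \frac{65}{4} + \sqrt{10}$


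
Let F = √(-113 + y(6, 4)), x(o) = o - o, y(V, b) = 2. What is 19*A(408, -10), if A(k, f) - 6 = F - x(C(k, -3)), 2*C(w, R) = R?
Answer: 114 + 19*I*√111 ≈ 114.0 + 200.18*I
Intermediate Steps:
C(w, R) = R/2
x(o) = 0
F = I*√111 (F = √(-113 + 2) = √(-111) = I*√111 ≈ 10.536*I)
A(k, f) = 6 + I*√111 (A(k, f) = 6 + (I*√111 - 1*0) = 6 + (I*√111 + 0) = 6 + I*√111)
19*A(408, -10) = 19*(6 + I*√111) = 114 + 19*I*√111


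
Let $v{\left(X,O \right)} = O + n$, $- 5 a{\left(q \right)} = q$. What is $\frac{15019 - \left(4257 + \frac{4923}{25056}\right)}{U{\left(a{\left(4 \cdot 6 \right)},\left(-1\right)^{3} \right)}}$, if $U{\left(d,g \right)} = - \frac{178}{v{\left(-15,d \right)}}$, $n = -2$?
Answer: $\frac{509334637}{1238880} \approx 411.13$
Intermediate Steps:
$a{\left(q \right)} = - \frac{q}{5}$
$v{\left(X,O \right)} = -2 + O$ ($v{\left(X,O \right)} = O - 2 = -2 + O$)
$U{\left(d,g \right)} = - \frac{178}{-2 + d}$
$\frac{15019 - \left(4257 + \frac{4923}{25056}\right)}{U{\left(a{\left(4 \cdot 6 \right)},\left(-1\right)^{3} \right)}} = \frac{15019 - \left(4257 + \frac{4923}{25056}\right)}{\left(-178\right) \frac{1}{-2 - \frac{4 \cdot 6}{5}}} = \frac{15019 - \left(4257 + 4923 \cdot \frac{1}{25056}\right)}{\left(-178\right) \frac{1}{-2 - \frac{24}{5}}} = \frac{15019 - \frac{11852035}{2784}}{\left(-178\right) \frac{1}{-2 - \frac{24}{5}}} = \frac{15019 - \frac{11852035}{2784}}{\left(-178\right) \frac{1}{- \frac{34}{5}}} = \frac{15019 - \frac{11852035}{2784}}{\left(-178\right) \left(- \frac{5}{34}\right)} = \frac{29960861}{2784 \cdot \frac{445}{17}} = \frac{29960861}{2784} \cdot \frac{17}{445} = \frac{509334637}{1238880}$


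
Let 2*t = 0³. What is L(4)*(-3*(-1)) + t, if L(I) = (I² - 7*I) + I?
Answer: -24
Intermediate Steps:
t = 0 (t = (½)*0³ = (½)*0 = 0)
L(I) = I² - 6*I
L(4)*(-3*(-1)) + t = (4*(-6 + 4))*(-3*(-1)) + 0 = (4*(-2))*3 + 0 = -8*3 + 0 = -24 + 0 = -24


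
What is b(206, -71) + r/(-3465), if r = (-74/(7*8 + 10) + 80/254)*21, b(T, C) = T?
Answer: 142455469/691515 ≈ 206.00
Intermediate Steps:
r = -23653/1397 (r = (-74/(56 + 10) + 80*(1/254))*21 = (-74/66 + 40/127)*21 = (-74*1/66 + 40/127)*21 = (-37/33 + 40/127)*21 = -3379/4191*21 = -23653/1397 ≈ -16.931)
b(206, -71) + r/(-3465) = 206 - 23653/1397/(-3465) = 206 - 23653/1397*(-1/3465) = 206 + 3379/691515 = 142455469/691515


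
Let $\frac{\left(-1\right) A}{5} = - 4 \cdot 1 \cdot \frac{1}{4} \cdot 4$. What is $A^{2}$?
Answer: $400$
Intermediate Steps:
$A = 20$ ($A = - 5 - 4 \cdot 1 \cdot \frac{1}{4} \cdot 4 = - 5 \left(-4\right) \frac{1}{4} \cdot 4 = - 5 \left(\left(-1\right) 4\right) = \left(-5\right) \left(-4\right) = 20$)
$A^{2} = 20^{2} = 400$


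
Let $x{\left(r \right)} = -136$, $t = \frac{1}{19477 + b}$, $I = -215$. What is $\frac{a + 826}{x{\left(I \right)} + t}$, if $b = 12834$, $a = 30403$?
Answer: $- \frac{1009040219}{4394295} \approx -229.63$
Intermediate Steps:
$t = \frac{1}{32311}$ ($t = \frac{1}{19477 + 12834} = \frac{1}{32311} \approx 3.0949 \cdot 10^{-5}$)
$\frac{a + 826}{x{\left(I \right)} + t} = \frac{30403 + 826}{-136 + \frac{1}{32311}} = \frac{31229}{- \frac{4394295}{32311}} = 31229 \left(- \frac{32311}{4394295}\right) = - \frac{1009040219}{4394295}$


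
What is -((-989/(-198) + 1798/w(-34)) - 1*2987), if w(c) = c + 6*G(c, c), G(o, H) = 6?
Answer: 412435/198 ≈ 2083.0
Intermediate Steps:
w(c) = 36 + c (w(c) = c + 6*6 = c + 36 = 36 + c)
-((-989/(-198) + 1798/w(-34)) - 1*2987) = -((-989/(-198) + 1798/(36 - 34)) - 1*2987) = -((-989*(-1/198) + 1798/2) - 2987) = -((989/198 + 1798*(½)) - 2987) = -((989/198 + 899) - 2987) = -(178991/198 - 2987) = -1*(-412435/198) = 412435/198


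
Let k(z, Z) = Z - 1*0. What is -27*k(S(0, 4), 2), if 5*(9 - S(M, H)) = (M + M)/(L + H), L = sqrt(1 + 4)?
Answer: -54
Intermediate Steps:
L = sqrt(5) ≈ 2.2361
S(M, H) = 9 - 2*M/(5*(H + sqrt(5))) (S(M, H) = 9 - (M + M)/(5*(sqrt(5) + H)) = 9 - 2*M/(5*(H + sqrt(5))))
k(z, Z) = Z (k(z, Z) = Z + 0 = Z)
-27*k(S(0, 4), 2) = -27*2 = -54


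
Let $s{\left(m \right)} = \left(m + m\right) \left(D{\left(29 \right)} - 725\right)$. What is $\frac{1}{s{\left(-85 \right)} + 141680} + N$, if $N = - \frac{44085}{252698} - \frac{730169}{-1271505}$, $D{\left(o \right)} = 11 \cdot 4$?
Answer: $\frac{1653591001444807}{4136021403132525} \approx 0.3998$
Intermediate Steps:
$D{\left(o \right)} = 44$
$s{\left(m \right)} = - 1362 m$ ($s{\left(m \right)} = \left(m + m\right) \left(44 - 725\right) = 2 m \left(-681\right) = - 1362 m$)
$N = \frac{128457948037}{321306770490}$ ($N = \left(-44085\right) \frac{1}{252698} - - \frac{730169}{1271505} = - \frac{44085}{252698} + \frac{730169}{1271505} = \frac{128457948037}{321306770490} \approx 0.3998$)
$\frac{1}{s{\left(-85 \right)} + 141680} + N = \frac{1}{\left(-1362\right) \left(-85\right) + 141680} + \frac{128457948037}{321306770490} = \frac{1}{115770 + 141680} + \frac{128457948037}{321306770490} = \frac{1}{257450} + \frac{128457948037}{321306770490} = \frac{1653591001444807}{4136021403132525}$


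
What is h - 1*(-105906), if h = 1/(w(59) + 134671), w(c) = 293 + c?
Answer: 14299745839/135023 ≈ 1.0591e+5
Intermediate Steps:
h = 1/135023 (h = 1/((293 + 59) + 134671) = 1/(352 + 134671) = 1/135023 ≈ 7.4061e-6)
h - 1*(-105906) = 1/135023 - 1*(-105906) = 1/135023 + 105906 = 14299745839/135023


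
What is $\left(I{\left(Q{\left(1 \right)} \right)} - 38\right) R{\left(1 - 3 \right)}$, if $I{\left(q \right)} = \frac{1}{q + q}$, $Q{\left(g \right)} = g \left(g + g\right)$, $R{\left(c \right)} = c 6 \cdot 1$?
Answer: $453$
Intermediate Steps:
$R{\left(c \right)} = 6 c$ ($R{\left(c \right)} = 6 c 1 = 6 c$)
$Q{\left(g \right)} = 2 g^{2}$ ($Q{\left(g \right)} = g 2 g = 2 g^{2}$)
$I{\left(q \right)} = \frac{1}{2 q}$
$\left(I{\left(Q{\left(1 \right)} \right)} - 38\right) R{\left(1 - 3 \right)} = \left(\frac{1}{2 \cdot 2 \cdot 1^{2}} - 38\right) 6 \left(1 - 3\right) = \left(\frac{1}{2 \cdot 2 \cdot 1} - 38\right) 6 \left(1 - 3\right) = \left(\frac{1}{2 \cdot 2} - 38\right) 6 \left(-2\right) = \left(\frac{1}{2} \cdot \frac{1}{2} - 38\right) \left(-12\right) = \left(\frac{1}{4} - 38\right) \left(-12\right) = \left(- \frac{151}{4}\right) \left(-12\right) = 453$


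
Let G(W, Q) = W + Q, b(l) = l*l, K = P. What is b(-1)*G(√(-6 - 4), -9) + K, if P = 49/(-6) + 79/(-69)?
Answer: -2527/138 + I*√10 ≈ -18.312 + 3.1623*I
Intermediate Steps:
P = -1285/138 (P = 49*(-⅙) + 79*(-1/69) = -49/6 - 79/69 = -1285/138 ≈ -9.3116)
K = -1285/138 ≈ -9.3116
b(l) = l²
G(W, Q) = Q + W
b(-1)*G(√(-6 - 4), -9) + K = (-1)²*(-9 + √(-6 - 4)) - 1285/138 = 1*(-9 + √(-10)) - 1285/138 = 1*(-9 + I*√10) - 1285/138 = (-9 + I*√10) - 1285/138 = -2527/138 + I*√10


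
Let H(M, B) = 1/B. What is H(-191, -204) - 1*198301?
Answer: -40453405/204 ≈ -1.9830e+5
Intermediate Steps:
H(-191, -204) - 1*198301 = 1/(-204) - 1*198301 = -1/204 - 198301 = -40453405/204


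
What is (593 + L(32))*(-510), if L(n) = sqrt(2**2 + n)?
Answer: -305490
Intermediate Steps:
L(n) = sqrt(4 + n)
(593 + L(32))*(-510) = (593 + sqrt(4 + 32))*(-510) = (593 + sqrt(36))*(-510) = (593 + 6)*(-510) = 599*(-510) = -305490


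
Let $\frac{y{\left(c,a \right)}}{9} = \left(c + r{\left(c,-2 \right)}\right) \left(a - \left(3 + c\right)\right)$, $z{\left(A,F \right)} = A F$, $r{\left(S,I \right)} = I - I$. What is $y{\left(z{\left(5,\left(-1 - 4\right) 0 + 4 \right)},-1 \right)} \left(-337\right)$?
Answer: $1455840$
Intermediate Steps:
$r{\left(S,I \right)} = 0$
$y{\left(c,a \right)} = 9 c \left(-3 + a - c\right)$ ($y{\left(c,a \right)} = 9 \left(c + 0\right) \left(a - \left(3 + c\right)\right) = 9 c \left(-3 + a - c\right)$)
$y{\left(z{\left(5,\left(-1 - 4\right) 0 + 4 \right)},-1 \right)} \left(-337\right) = 9 \cdot 5 \left(\left(-1 - 4\right) 0 + 4\right) \left(-3 - 1 - 5 \left(\left(-1 - 4\right) 0 + 4\right)\right) \left(-337\right) = 9 \cdot 5 \left(\left(-5\right) 0 + 4\right) \left(-3 - 1 - 5 \left(\left(-5\right) 0 + 4\right)\right) \left(-337\right) = 9 \cdot 5 \left(0 + 4\right) \left(-3 - 1 - 5 \left(0 + 4\right)\right) \left(-337\right) = 9 \cdot 5 \cdot 4 \left(-3 - 1 - 5 \cdot 4\right) \left(-337\right) = 9 \cdot 20 \left(-3 - 1 - 20\right) \left(-337\right) = 9 \cdot 20 \left(-24\right) \left(-337\right) = \left(-4320\right) \left(-337\right) = 1455840$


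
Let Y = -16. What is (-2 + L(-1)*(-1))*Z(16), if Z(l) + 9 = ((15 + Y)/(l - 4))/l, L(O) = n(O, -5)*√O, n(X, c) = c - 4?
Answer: 1729/96 - 5187*I/64 ≈ 18.01 - 81.047*I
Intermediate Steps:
n(X, c) = -4 + c
L(O) = -9*√O (L(O) = (-4 - 5)*√O = -9*√O)
Z(l) = -9 - 1/(l*(-4 + l)) (Z(l) = -9 + ((15 - 16)/(l - 4))/l = -9 + (-1/(-4 + l))/l = -9 - 1/(l*(-4 + l)))
(-2 + L(-1)*(-1))*Z(16) = (-2 - 9*I*(-1))*((-1 - 9*16² + 36*16)/(16*(-4 + 16))) = (-2 - 9*I*(-1))*((1/16)*(-1 - 9*256 + 576)/12) = (-2 + 9*I)*((1/16)*(1/12)*(-1 - 2304 + 576)) = (-2 + 9*I)*((1/16)*(1/12)*(-1729)) = (-2 + 9*I)*(-1729/192) = 1729/96 - 5187*I/64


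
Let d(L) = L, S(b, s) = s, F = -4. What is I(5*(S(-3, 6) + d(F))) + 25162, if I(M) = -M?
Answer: 25152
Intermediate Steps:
I(5*(S(-3, 6) + d(F))) + 25162 = -5*(6 - 4) + 25162 = -5*2 + 25162 = -1*10 + 25162 = -10 + 25162 = 25152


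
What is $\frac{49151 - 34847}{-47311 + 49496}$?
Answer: $\frac{14304}{2185} \approx 6.5465$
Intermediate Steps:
$\frac{49151 - 34847}{-47311 + 49496} = \frac{14304}{2185}$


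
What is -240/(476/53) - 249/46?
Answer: -175911/5474 ≈ -32.136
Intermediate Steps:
-240/(476/53) - 249/46 = -240/(476*(1/53)) - 249*1/46 = -240/476/53 - 249/46 = -240*53/476 - 249/46 = -3180/119 - 249/46 = -175911/5474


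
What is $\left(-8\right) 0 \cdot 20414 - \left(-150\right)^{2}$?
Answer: $-22500$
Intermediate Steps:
$\left(-8\right) 0 \cdot 20414 - \left(-150\right)^{2} = 0 \cdot 20414 - 22500 = 0 - 22500 = -22500$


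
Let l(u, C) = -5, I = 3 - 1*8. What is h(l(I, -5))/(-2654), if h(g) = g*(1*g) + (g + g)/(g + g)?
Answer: -13/1327 ≈ -0.0097965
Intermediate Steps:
I = -5 (I = 3 - 8 = -5)
h(g) = 1 + g² (h(g) = g*g + (2*g)/((2*g)) = g² + (2*g)*(1/(2*g)) = g² + 1 = 1 + g²)
h(l(I, -5))/(-2654) = (1 + (-5)²)/(-2654) = (1 + 25)*(-1/2654) = 26*(-1/2654) = -13/1327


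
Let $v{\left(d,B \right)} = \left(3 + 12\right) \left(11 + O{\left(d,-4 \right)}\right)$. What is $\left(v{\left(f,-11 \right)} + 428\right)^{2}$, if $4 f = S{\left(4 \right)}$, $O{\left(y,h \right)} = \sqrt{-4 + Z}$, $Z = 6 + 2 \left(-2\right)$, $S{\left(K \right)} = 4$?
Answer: $351199 + 17790 i \sqrt{2} \approx 3.512 \cdot 10^{5} + 25159.0 i$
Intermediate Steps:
$Z = 2$ ($Z = 6 - 4 = 2$)
$O{\left(y,h \right)} = i \sqrt{2}$ ($O{\left(y,h \right)} = \sqrt{-4 + 2} = \sqrt{-2} = i \sqrt{2}$)
$f = 1$ ($f = \frac{1}{4} \cdot 4 = 1$)
$v{\left(d,B \right)} = 165 + 15 i \sqrt{2}$ ($v{\left(d,B \right)} = \left(3 + 12\right) \left(11 + i \sqrt{2}\right) = 15 \left(11 + i \sqrt{2}\right) = 165 + 15 i \sqrt{2}$)
$\left(v{\left(f,-11 \right)} + 428\right)^{2} = \left(\left(165 + 15 i \sqrt{2}\right) + 428\right)^{2} = \left(593 + 15 i \sqrt{2}\right)^{2}$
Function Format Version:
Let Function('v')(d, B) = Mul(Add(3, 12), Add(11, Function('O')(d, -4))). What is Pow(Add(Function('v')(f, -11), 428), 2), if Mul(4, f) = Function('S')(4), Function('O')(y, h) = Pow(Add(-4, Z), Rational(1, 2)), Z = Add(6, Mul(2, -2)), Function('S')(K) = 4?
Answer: Add(351199, Mul(17790, I, Pow(2, Rational(1, 2)))) ≈ Add(3.5120e+5, Mul(25159., I))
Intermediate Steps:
Z = 2 (Z = Add(6, -4) = 2)
Function('O')(y, h) = Mul(I, Pow(2, Rational(1, 2))) (Function('O')(y, h) = Pow(Add(-4, 2), Rational(1, 2)) = Pow(-2, Rational(1, 2)) = Mul(I, Pow(2, Rational(1, 2))))
f = 1 (f = Mul(Rational(1, 4), 4) = 1)
Function('v')(d, B) = Add(165, Mul(15, I, Pow(2, Rational(1, 2)))) (Function('v')(d, B) = Mul(Add(3, 12), Add(11, Mul(I, Pow(2, Rational(1, 2))))) = Mul(15, Add(11, Mul(I, Pow(2, Rational(1, 2))))) = Add(165, Mul(15, I, Pow(2, Rational(1, 2)))))
Pow(Add(Function('v')(f, -11), 428), 2) = Pow(Add(Add(165, Mul(15, I, Pow(2, Rational(1, 2)))), 428), 2) = Pow(Add(593, Mul(15, I, Pow(2, Rational(1, 2)))), 2)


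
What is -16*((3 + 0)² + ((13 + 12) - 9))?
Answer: -400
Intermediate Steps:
-16*((3 + 0)² + ((13 + 12) - 9)) = -16*(3² + (25 - 9)) = -16*(9 + 16) = -16*25 = -400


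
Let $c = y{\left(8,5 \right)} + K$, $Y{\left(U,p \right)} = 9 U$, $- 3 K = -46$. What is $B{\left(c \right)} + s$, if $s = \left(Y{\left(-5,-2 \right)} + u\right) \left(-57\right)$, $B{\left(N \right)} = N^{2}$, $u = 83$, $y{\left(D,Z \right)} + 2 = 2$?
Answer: $- \frac{17378}{9} \approx -1930.9$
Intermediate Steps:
$y{\left(D,Z \right)} = 0$ ($y{\left(D,Z \right)} = -2 + 2 = 0$)
$K = \frac{46}{3}$ ($K = \left(- \frac{1}{3}\right) \left(-46\right) = \frac{46}{3} \approx 15.333$)
$c = \frac{46}{3}$ ($c = 0 + \frac{46}{3} = \frac{46}{3} \approx 15.333$)
$s = -2166$ ($s = \left(9 \left(-5\right) + 83\right) \left(-57\right) = \left(-45 + 83\right) \left(-57\right) = 38 \left(-57\right) = -2166$)
$B{\left(c \right)} + s = \left(\frac{46}{3}\right)^{2} - 2166 = \frac{2116}{9} - 2166 = - \frac{17378}{9}$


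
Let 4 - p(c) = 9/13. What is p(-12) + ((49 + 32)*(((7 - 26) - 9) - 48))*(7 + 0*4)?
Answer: -560153/13 ≈ -43089.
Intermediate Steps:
p(c) = 43/13 (p(c) = 4 - 9/13 = 43/13)
p(-12) + ((49 + 32)*(((7 - 26) - 9) - 48))*(7 + 0*4) = 43/13 + ((49 + 32)*(((7 - 26) - 9) - 48))*(7 + 0*4) = 43/13 + (81*((-19 - 9) - 48))*(7 + 0) = 43/13 + (81*(-28 - 48))*7 = 43/13 + (81*(-76))*7 = 43/13 - 6156*7 = 43/13 - 43092 = -560153/13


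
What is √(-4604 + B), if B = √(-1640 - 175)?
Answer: √(-4604 + 11*I*√15) ≈ 0.3139 + 67.854*I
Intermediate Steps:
B = 11*I*√15 (B = √(-1815) = 11*I*√15 ≈ 42.603*I)
√(-4604 + B) = √(-4604 + 11*I*√15)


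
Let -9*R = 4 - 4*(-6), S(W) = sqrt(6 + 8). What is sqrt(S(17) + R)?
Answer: sqrt(-28 + 9*sqrt(14))/3 ≈ 0.79407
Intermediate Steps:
S(W) = sqrt(14)
R = -28/9 (R = -(4 - 4*(-6))/9 = -(4 + 24)/9 = -1/9*28 = -28/9 ≈ -3.1111)
sqrt(S(17) + R) = sqrt(sqrt(14) - 28/9) = sqrt(-28/9 + sqrt(14))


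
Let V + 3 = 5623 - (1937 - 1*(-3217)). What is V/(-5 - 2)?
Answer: -466/7 ≈ -66.571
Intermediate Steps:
V = 466 (V = -3 + (5623 - (1937 - 1*(-3217))) = -3 + (5623 - (1937 + 3217)) = -3 + (5623 - 1*5154) = -3 + (5623 - 5154) = -3 + 469 = 466)
V/(-5 - 2) = 466/(-5 - 2) = 466/(-7) = 466*(-1/7) = -466/7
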